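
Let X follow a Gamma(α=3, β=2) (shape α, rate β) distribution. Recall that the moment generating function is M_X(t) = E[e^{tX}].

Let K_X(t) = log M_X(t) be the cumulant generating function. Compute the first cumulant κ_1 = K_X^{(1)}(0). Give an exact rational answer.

κ_1 = K′(0) = 3/2

M_X(t) = 8/(2 - t)^3
K_X(t) = log M_X(t) = -3*log(2 - t) + 3*log(2)
K′(t) = -3/(t - 2)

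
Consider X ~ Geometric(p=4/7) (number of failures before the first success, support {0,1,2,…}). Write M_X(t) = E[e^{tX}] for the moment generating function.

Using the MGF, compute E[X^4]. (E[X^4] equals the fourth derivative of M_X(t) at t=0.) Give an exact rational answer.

M_X(t) = 4/(7*(1 - 3*e^(t)/7))
M^(4)(t) = (-324*e^(4*t) - 8316*e^(3*t) - 19404*e^(2*t) - 4116*e^(t))/(243*e^(5*t) - 2835*e^(4*t) + 13230*e^(3*t) - 30870*e^(2*t) + 36015*e^(t) - 16807)

E[X^4] = M^(4)(0) = 1005/32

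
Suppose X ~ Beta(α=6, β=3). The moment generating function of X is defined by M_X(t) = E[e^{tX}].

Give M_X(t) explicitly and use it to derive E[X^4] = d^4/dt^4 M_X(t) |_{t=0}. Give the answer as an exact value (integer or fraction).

E[X^4] = M^(4)(0) = 14/55

M_X(t) = ₁F₁(6; 9; t)
M^(4)(t) = 14*₁F₁(10; 13; t)/55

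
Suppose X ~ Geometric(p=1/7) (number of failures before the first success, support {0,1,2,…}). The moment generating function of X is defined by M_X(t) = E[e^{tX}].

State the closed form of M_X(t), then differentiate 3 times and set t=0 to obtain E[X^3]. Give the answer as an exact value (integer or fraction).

M_X(t) = 1/(7*(1 - 6*e^(t)/7))
M^(3)(t) = (216*e^(3*t) + 1008*e^(2*t) + 294*e^(t))/(1296*e^(4*t) - 6048*e^(3*t) + 10584*e^(2*t) - 8232*e^(t) + 2401)

E[X^3] = M^(3)(0) = 1518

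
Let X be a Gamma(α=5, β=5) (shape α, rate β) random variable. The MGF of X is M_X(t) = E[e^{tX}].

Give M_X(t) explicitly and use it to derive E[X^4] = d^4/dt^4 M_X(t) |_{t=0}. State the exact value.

M_X(t) = 3125/(5 - t)^5
D^4[M](t) = -5250000/(t^9 - 45*t^8 + 900*t^7 - 10500*t^6 + 78750*t^5 - 393750*t^4 + 1312500*t^3 - 2812500*t^2 + 3515625*t - 1953125)

E[X^4] = D^4[M](0) = 336/125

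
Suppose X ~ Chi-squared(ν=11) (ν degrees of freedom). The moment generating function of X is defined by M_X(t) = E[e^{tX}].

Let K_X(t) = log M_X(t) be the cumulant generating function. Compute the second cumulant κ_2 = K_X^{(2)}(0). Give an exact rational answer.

M_X(t) = (1 - 2*t)^(-11/2)
K_X(t) = log M_X(t) = -11*log(1 - 2*t)/2
K′(t) = -11/(2*t - 1)
K′′(t) = 22/(4*t^2 - 4*t + 1)

κ_2 = K′′(0) = 22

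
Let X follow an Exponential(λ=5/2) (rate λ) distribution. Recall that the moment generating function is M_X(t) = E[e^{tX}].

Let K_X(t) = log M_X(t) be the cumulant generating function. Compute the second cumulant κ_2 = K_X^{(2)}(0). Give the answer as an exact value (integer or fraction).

κ_2 = K^(2)(0) = 4/25

M_X(t) = 5/(2*(5/2 - t))
K_X(t) = log M_X(t) = -log(5/2 - t) - log(2) + log(5)
K^(2)(t) = 4/(4*t^2 - 20*t + 25)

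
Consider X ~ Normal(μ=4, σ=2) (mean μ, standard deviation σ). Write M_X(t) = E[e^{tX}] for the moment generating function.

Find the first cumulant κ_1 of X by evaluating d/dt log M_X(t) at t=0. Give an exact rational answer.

κ_1 = D[K](0) = 4

M_X(t) = e^(2*t^2 + 4*t)
K_X(t) = log M_X(t) = 2*t^2 + 4*t
D[K](t) = 4*t + 4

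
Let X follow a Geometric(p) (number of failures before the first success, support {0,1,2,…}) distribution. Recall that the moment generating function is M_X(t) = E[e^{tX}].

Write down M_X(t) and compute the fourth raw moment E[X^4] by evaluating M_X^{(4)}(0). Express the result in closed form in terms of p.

M_X(t) = p/(-(1 - p)*e^(t) + 1)

E[X^4] = M^(4)(0) = 1 - 15/p + 50/p^2 - 60/p^3 + 24/p^4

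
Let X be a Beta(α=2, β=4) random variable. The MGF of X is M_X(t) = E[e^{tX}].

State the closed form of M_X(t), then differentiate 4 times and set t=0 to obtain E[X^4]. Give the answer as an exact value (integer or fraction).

M_X(t) = ₁F₁(2; 6; t)
dM/dt = ₁F₁(3; 7; t)/3
d^2M/dt^2 = ₁F₁(4; 8; t)/7
d^3M/dt^3 = ₁F₁(5; 9; t)/14
d^4M/dt^4 = 5*₁F₁(6; 10; t)/126

E[X^4] = d^4M/dt^4 |_{t=0} = 5/126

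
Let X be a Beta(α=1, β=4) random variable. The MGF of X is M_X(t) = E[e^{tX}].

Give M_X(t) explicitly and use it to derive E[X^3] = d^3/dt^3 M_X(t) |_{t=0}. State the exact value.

M_X(t) = ₁F₁(1; 5; t)
M^(3)(t) = ₁F₁(4; 8; t)/35

E[X^3] = M^(3)(0) = 1/35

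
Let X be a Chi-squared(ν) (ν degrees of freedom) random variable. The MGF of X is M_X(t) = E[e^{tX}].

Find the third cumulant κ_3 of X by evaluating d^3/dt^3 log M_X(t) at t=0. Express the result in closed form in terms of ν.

κ_3 = D^3[K](0) = 8*ν

M_X(t) = (1 - 2*t)^(-ν/2)
K_X(t) = log M_X(t) = -ν*log(1 - 2*t)/2
D^3[K](t) = -8*ν/(8*t^3 - 12*t^2 + 6*t - 1)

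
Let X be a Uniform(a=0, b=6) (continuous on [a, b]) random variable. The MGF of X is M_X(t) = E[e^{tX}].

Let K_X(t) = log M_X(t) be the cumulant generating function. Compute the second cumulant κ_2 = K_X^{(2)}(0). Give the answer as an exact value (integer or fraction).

κ_2 = d^2K/dt^2 |_{t=0} = 3

M_X(t) = (e^(6*t) - 1)/(6*t)
K_X(t) = log M_X(t) = -log(t) + log(e^(6*t) - 1) - log(6)
dK/dt = (6*t*e^(6*t) - e^(6*t) + 1)/(t*e^(6*t) - t)
d^2K/dt^2 = (-36*t^2*e^(6*t) + e^(12*t) - 2*e^(6*t) + 1)/(t^2*e^(12*t) - 2*t^2*e^(6*t) + t^2)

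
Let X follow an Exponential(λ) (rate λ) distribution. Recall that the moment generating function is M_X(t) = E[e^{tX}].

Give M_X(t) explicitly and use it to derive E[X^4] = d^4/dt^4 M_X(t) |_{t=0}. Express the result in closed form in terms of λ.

E[X^4] = D^4[M](0) = 24/λ^4

M_X(t) = λ/(λ - t)
D^4[M](t) = -24*λ/(-λ^5 + 5*λ^4*t - 10*λ^3*t^2 + 10*λ^2*t^3 - 5*λ*t^4 + t^5)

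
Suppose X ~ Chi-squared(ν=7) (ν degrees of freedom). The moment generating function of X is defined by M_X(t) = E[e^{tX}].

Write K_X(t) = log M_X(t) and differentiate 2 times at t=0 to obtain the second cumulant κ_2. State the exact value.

κ_2 = d^2K/dt^2 |_{t=0} = 14

M_X(t) = (1 - 2*t)^(-7/2)
K_X(t) = log M_X(t) = -7*log(1 - 2*t)/2
dK/dt = -7/(2*t - 1)
d^2K/dt^2 = 14/(4*t^2 - 4*t + 1)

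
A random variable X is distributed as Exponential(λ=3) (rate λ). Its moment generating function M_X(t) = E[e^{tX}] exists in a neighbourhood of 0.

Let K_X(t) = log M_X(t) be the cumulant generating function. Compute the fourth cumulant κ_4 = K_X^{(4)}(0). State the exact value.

M_X(t) = 3/(3 - t)
K_X(t) = log M_X(t) = -log(3 - t) + log(3)
D^4[K](t) = 6/(t^4 - 12*t^3 + 54*t^2 - 108*t + 81)

κ_4 = D^4[K](0) = 2/27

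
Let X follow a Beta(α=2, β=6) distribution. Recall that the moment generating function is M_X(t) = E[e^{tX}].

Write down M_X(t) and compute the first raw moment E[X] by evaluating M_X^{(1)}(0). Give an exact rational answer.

M_X(t) = ₁F₁(2; 8; t)
M^(1)(t) = ₁F₁(3; 9; t)/4

E[X] = M^(1)(0) = 1/4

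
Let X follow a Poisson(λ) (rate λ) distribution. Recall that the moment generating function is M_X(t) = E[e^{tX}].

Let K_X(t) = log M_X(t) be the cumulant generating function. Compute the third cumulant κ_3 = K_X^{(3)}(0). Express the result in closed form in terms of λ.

M_X(t) = e^(λ*(e^(t) - 1))
K_X(t) = log M_X(t) = λ*(e^(t) - 1)
D^3[K](t) = λ*e^(t)

κ_3 = D^3[K](0) = λ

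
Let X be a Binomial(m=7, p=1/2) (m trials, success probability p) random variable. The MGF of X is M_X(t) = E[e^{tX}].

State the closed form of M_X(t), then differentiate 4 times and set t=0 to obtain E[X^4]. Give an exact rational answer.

E[X^4] = d^4M/dt^4 |_{t=0} = 287

M_X(t) = (e^(t)/2 + 1/2)^7
dM/dt = 7*e^(7*t)/128 + 21*e^(6*t)/64 + 105*e^(5*t)/128 + 35*e^(4*t)/32 + 105*e^(3*t)/128 + 21*e^(2*t)/64 + 7*e^(t)/128
d^2M/dt^2 = 49*e^(7*t)/128 + 63*e^(6*t)/32 + 525*e^(5*t)/128 + 35*e^(4*t)/8 + 315*e^(3*t)/128 + 21*e^(2*t)/32 + 7*e^(t)/128
d^3M/dt^3 = 343*e^(7*t)/128 + 189*e^(6*t)/16 + 2625*e^(5*t)/128 + 35*e^(4*t)/2 + 945*e^(3*t)/128 + 21*e^(2*t)/16 + 7*e^(t)/128
d^4M/dt^4 = 2401*e^(7*t)/128 + 567*e^(6*t)/8 + 13125*e^(5*t)/128 + 70*e^(4*t) + 2835*e^(3*t)/128 + 21*e^(2*t)/8 + 7*e^(t)/128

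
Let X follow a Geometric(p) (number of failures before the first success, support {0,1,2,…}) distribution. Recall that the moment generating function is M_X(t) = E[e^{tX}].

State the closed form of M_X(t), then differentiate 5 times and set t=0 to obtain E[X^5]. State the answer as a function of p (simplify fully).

M_X(t) = p/(-(1 - p)*e^(t) + 1)

E[X^5] = D^5[M](0) = -1 + 31/p - 180/p^2 + 390/p^3 - 360/p^4 + 120/p^5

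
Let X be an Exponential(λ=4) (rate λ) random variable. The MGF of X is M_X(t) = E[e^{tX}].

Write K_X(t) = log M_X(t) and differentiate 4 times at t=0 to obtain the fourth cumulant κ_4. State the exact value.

κ_4 = K^(4)(0) = 3/128

M_X(t) = 4/(4 - t)
K_X(t) = log M_X(t) = -log(4 - t) + 2*log(2)
K^(4)(t) = 6/(t^4 - 16*t^3 + 96*t^2 - 256*t + 256)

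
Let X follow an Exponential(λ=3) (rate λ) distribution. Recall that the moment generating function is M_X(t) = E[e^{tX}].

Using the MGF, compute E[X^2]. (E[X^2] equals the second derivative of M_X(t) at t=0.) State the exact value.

M_X(t) = 3/(3 - t)
D^2[M](t) = -6/(t^3 - 9*t^2 + 27*t - 27)

E[X^2] = D^2[M](0) = 2/9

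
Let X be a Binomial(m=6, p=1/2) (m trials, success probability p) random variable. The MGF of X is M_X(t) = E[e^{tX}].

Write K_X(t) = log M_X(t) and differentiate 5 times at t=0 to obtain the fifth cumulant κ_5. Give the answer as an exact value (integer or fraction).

M_X(t) = (e^(t)/2 + 1/2)^6
K_X(t) = log M_X(t) = 6*log(e^(t)/2 + 1/2)
dK/dt = 6*e^(t)/(e^(t) + 1)
d^2K/dt^2 = 6*e^(t)/(e^(2*t) + 2*e^(t) + 1)
d^3K/dt^3 = (-6*e^(2*t) + 6*e^(t))/(e^(3*t) + 3*e^(2*t) + 3*e^(t) + 1)
d^4K/dt^4 = (6*e^(3*t) - 24*e^(2*t) + 6*e^(t))/(e^(4*t) + 4*e^(3*t) + 6*e^(2*t) + 4*e^(t) + 1)
d^5K/dt^5 = (-6*e^(4*t) + 66*e^(3*t) - 66*e^(2*t) + 6*e^(t))/(e^(5*t) + 5*e^(4*t) + 10*e^(3*t) + 10*e^(2*t) + 5*e^(t) + 1)

κ_5 = d^5K/dt^5 |_{t=0} = 0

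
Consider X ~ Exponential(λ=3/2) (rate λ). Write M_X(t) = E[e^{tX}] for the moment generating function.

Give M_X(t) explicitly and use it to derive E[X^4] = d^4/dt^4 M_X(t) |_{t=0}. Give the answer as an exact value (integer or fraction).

E[X^4] = D^4[M](0) = 128/27

M_X(t) = 3/(2*(3/2 - t))
D^4[M](t) = -1152/(32*t^5 - 240*t^4 + 720*t^3 - 1080*t^2 + 810*t - 243)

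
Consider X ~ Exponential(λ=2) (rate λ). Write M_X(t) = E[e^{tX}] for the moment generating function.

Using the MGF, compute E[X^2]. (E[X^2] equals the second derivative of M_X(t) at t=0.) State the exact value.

M_X(t) = 2/(2 - t)
dM/dt = 2/(t^2 - 4*t + 4)
d^2M/dt^2 = -4/(t^3 - 6*t^2 + 12*t - 8)

E[X^2] = d^2M/dt^2 |_{t=0} = 1/2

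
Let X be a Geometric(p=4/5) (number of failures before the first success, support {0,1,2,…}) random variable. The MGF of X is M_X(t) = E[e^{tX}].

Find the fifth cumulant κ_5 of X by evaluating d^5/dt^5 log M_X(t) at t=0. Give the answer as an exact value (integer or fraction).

κ_5 = d^5K/dt^5 |_{t=0} = 285/128

M_X(t) = 4/(5*(1 - e^(t)/5))
K_X(t) = log M_X(t) = -log(1 - e^(t)/5) - log(5) + 2*log(2)
dK/dt = -e^(t)/(e^(t) - 5)
d^2K/dt^2 = 5*e^(t)/(e^(2*t) - 10*e^(t) + 25)
d^3K/dt^3 = (-5*e^(2*t) - 25*e^(t))/(e^(3*t) - 15*e^(2*t) + 75*e^(t) - 125)
d^4K/dt^4 = (5*e^(3*t) + 100*e^(2*t) + 125*e^(t))/(e^(4*t) - 20*e^(3*t) + 150*e^(2*t) - 500*e^(t) + 625)
d^5K/dt^5 = (-5*e^(4*t) - 275*e^(3*t) - 1375*e^(2*t) - 625*e^(t))/(e^(5*t) - 25*e^(4*t) + 250*e^(3*t) - 1250*e^(2*t) + 3125*e^(t) - 3125)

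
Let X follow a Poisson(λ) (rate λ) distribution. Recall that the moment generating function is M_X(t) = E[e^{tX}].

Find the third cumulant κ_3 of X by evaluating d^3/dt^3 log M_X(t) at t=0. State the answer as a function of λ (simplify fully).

M_X(t) = e^(λ*(e^(t) - 1))
K_X(t) = log M_X(t) = λ*(e^(t) - 1)
D^3[K](t) = λ*e^(t)

κ_3 = D^3[K](0) = λ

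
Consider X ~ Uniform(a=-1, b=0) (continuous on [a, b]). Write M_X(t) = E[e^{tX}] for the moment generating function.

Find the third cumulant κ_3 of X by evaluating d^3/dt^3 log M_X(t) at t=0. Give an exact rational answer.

κ_3 = K^(3)(0) = 0

M_X(t) = (1 - e^(-t))/t
K_X(t) = log M_X(t) = -log(t) + log(1 - e^(-t))
K^(3)(t) = (t^3*e^(2*t) + t^3*e^(t) - 2*e^(3*t) + 6*e^(2*t) - 6*e^(t) + 2)/(t^3*e^(3*t) - 3*t^3*e^(2*t) + 3*t^3*e^(t) - t^3)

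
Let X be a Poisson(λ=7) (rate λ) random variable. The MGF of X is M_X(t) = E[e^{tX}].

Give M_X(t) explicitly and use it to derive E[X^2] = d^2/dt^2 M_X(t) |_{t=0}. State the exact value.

M_X(t) = e^(7*e^(t) - 7)
dM/dt = 7*e^(-7)*e^(t)*e^(7*e^(t))
d^2M/dt^2 = (49*e^(2*t)*e^(7*e^(t)) + 7*e^(t)*e^(7*e^(t)))*e^(-7)

E[X^2] = d^2M/dt^2 |_{t=0} = 56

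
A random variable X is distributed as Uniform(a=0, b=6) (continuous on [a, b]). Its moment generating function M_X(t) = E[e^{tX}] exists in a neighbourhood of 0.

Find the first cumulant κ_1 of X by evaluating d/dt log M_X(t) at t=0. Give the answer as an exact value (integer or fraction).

M_X(t) = (e^(6*t) - 1)/(6*t)
K_X(t) = log M_X(t) = -log(t) + log(e^(6*t) - 1) - log(6)
K^(1)(t) = (6*t*e^(6*t) - e^(6*t) + 1)/(t*e^(6*t) - t)

κ_1 = K^(1)(0) = 3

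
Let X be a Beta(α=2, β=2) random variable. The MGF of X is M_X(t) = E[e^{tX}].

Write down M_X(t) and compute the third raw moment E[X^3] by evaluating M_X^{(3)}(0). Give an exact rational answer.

E[X^3] = M^(3)(0) = 1/5

M_X(t) = ₁F₁(2; 4; t)
M^(3)(t) = ₁F₁(5; 7; t)/5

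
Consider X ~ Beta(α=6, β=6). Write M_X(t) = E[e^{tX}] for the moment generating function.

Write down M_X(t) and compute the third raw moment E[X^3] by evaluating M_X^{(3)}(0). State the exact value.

E[X^3] = d^3M/dt^3 |_{t=0} = 2/13

M_X(t) = ₁F₁(6; 12; t)
dM/dt = ₁F₁(7; 13; t)/2
d^2M/dt^2 = 7*₁F₁(8; 14; t)/26
d^3M/dt^3 = 2*₁F₁(9; 15; t)/13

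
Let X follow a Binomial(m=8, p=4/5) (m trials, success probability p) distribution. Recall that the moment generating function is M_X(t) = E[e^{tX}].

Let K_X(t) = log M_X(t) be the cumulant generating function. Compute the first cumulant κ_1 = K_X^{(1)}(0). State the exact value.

M_X(t) = (4*e^(t)/5 + 1/5)^8
K_X(t) = log M_X(t) = 8*log(4*e^(t)/5 + 1/5)
D[K](t) = 32*e^(t)/(4*e^(t) + 1)

κ_1 = D[K](0) = 32/5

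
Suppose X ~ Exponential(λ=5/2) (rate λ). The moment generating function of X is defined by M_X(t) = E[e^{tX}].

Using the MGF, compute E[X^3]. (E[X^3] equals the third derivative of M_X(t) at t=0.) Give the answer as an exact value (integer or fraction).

M_X(t) = 5/(2*(5/2 - t))
M^(3)(t) = 240/(16*t^4 - 160*t^3 + 600*t^2 - 1000*t + 625)

E[X^3] = M^(3)(0) = 48/125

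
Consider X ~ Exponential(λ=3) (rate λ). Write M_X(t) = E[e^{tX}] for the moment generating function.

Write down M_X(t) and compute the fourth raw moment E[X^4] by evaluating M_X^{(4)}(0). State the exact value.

E[X^4] = D^4[M](0) = 8/27

M_X(t) = 3/(3 - t)
D^4[M](t) = -72/(t^5 - 15*t^4 + 90*t^3 - 270*t^2 + 405*t - 243)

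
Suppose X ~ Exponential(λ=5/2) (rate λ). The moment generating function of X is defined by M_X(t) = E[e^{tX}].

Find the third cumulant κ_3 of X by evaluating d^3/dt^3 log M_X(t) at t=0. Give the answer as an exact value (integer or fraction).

κ_3 = K^(3)(0) = 16/125

M_X(t) = 5/(2*(5/2 - t))
K_X(t) = log M_X(t) = -log(5/2 - t) - log(2) + log(5)
K^(3)(t) = -16/(8*t^3 - 60*t^2 + 150*t - 125)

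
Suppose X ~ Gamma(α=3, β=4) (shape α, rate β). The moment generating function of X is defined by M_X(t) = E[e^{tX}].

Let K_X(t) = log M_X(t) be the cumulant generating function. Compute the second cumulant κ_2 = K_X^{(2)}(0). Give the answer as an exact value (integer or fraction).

κ_2 = K′′(0) = 3/16

M_X(t) = 64/(4 - t)^3
K_X(t) = log M_X(t) = -3*log(4 - t) + 6*log(2)
K′(t) = -3/(t - 4)
K′′(t) = 3/(t^2 - 8*t + 16)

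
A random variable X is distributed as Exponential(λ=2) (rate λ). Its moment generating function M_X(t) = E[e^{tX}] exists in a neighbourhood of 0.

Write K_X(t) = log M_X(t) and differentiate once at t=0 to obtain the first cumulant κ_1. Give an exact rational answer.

κ_1 = dK/dt |_{t=0} = 1/2

M_X(t) = 2/(2 - t)
K_X(t) = log M_X(t) = -log(2 - t) + log(2)
dK/dt = -1/(t - 2)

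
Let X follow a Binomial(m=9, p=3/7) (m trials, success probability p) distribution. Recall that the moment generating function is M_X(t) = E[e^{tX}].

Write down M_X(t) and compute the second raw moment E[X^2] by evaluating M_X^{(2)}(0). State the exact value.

M_X(t) = (3*e^(t)/7 + 4/7)^9

E[X^2] = M^(2)(0) = 837/49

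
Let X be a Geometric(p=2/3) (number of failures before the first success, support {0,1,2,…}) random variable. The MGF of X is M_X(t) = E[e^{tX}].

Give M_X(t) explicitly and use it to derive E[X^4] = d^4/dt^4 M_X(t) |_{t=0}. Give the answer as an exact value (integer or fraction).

E[X^4] = M^(4)(0) = 10

M_X(t) = 2/(3*(1 - e^(t)/3))
M^(4)(t) = (-2*e^(4*t) - 66*e^(3*t) - 198*e^(2*t) - 54*e^(t))/(e^(5*t) - 15*e^(4*t) + 90*e^(3*t) - 270*e^(2*t) + 405*e^(t) - 243)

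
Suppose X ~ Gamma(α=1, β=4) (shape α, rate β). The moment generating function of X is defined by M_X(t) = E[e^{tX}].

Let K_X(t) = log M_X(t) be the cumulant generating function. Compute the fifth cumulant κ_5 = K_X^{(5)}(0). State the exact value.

κ_5 = K′′′′′(0) = 3/128

M_X(t) = 4/(4 - t)
K_X(t) = log M_X(t) = -log(4 - t) + 2*log(2)
K′(t) = -1/(t - 4)
K′′(t) = 1/(t^2 - 8*t + 16)
K′′′(t) = -2/(t^3 - 12*t^2 + 48*t - 64)
K′′′′(t) = 6/(t^4 - 16*t^3 + 96*t^2 - 256*t + 256)
K′′′′′(t) = -24/(t^5 - 20*t^4 + 160*t^3 - 640*t^2 + 1280*t - 1024)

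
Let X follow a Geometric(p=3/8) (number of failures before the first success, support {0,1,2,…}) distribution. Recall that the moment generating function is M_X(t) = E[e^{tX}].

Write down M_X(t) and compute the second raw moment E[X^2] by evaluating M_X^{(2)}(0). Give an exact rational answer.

E[X^2] = M^(2)(0) = 65/9

M_X(t) = 3/(8*(1 - 5*e^(t)/8))
M^(2)(t) = (-75*e^(2*t) - 120*e^(t))/(125*e^(3*t) - 600*e^(2*t) + 960*e^(t) - 512)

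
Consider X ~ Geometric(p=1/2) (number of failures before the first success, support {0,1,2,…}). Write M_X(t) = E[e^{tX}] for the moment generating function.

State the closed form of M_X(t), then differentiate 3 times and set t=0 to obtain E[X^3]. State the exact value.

E[X^3] = d^3M/dt^3 |_{t=0} = 13

M_X(t) = 1/(2*(1 - e^(t)/2))
dM/dt = e^(t)/(e^(2*t) - 4*e^(t) + 4)
d^2M/dt^2 = (-e^(2*t) - 2*e^(t))/(e^(3*t) - 6*e^(2*t) + 12*e^(t) - 8)
d^3M/dt^3 = (e^(3*t) + 8*e^(2*t) + 4*e^(t))/(e^(4*t) - 8*e^(3*t) + 24*e^(2*t) - 32*e^(t) + 16)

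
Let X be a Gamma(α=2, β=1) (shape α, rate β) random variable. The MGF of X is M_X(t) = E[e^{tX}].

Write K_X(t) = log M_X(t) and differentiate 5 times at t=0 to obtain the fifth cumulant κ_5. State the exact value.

κ_5 = D^5[K](0) = 48

M_X(t) = (1 - t)^(-2)
K_X(t) = log M_X(t) = -2*log(1 - t)
D^5[K](t) = -48/(t^5 - 5*t^4 + 10*t^3 - 10*t^2 + 5*t - 1)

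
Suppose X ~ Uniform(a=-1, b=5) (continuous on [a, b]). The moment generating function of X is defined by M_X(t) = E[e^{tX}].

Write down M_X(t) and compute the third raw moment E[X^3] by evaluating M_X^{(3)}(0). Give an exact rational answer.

M_X(t) = (e^(5*t) - e^(-t))/(6*t)
dM/dt = (5*t*e^(6*t) + t - e^(6*t) + 1)*e^(-t)/(6*t^2)
d^2M/dt^2 = (25*t^2*e^(6*t) - t^2 - 10*t*e^(6*t) - 2*t + 2*e^(6*t) - 2)*e^(-t)/(6*t^3)
d^3M/dt^3 = (125*t^3*e^(6*t) + t^3 - 75*t^2*e^(6*t) + 3*t^2 + 30*t*e^(6*t) + 6*t - 6*e^(6*t) + 6)*e^(-t)/(6*t^4)

E[X^3] = d^3M/dt^3 |_{t=0} = 26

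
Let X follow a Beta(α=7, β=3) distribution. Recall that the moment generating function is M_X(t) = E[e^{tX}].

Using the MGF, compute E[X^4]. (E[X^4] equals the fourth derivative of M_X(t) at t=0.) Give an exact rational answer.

M_X(t) = ₁F₁(7; 10; t)
dM/dt = 7*₁F₁(8; 11; t)/10
d^2M/dt^2 = 28*₁F₁(9; 12; t)/55
d^3M/dt^3 = 21*₁F₁(10; 13; t)/55
d^4M/dt^4 = 42*₁F₁(11; 14; t)/143

E[X^4] = d^4M/dt^4 |_{t=0} = 42/143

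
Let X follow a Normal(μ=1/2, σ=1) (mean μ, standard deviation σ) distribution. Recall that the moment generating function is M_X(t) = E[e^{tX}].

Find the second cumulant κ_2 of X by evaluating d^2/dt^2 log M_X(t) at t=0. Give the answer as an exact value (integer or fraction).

M_X(t) = e^(t^2/2 + t/2)
K_X(t) = log M_X(t) = t^2/2 + t/2
K′(t) = t + 1/2
K′′(t) = 1

κ_2 = K′′(0) = 1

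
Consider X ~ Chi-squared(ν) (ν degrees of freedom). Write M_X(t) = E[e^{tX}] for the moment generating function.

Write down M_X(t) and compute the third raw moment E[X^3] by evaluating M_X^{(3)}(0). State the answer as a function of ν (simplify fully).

M_X(t) = (1 - 2*t)^(-ν/2)
M′(t) = -ν/(2*t*(1 - 2*t)^(ν/2) - (1 - 2*t)^(ν/2))
M′′(t) = (ν^2 + 2*ν)/(4*t^2*(1 - 2*t)^(ν/2) - 4*t*(1 - 2*t)^(ν/2) + (1 - 2*t)^(ν/2))
M′′′(t) = (-ν^3 - 6*ν^2 - 8*ν)/(8*t^3*(1 - 2*t)^(ν/2) - 12*t^2*(1 - 2*t)^(ν/2) + 6*t*(1 - 2*t)^(ν/2) - (1 - 2*t)^(ν/2))

E[X^3] = M′′′(0) = ν*(ν^2 + 6*ν + 8)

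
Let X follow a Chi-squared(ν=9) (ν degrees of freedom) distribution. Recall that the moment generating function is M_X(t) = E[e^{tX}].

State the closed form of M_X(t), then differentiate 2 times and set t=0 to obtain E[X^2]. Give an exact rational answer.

M_X(t) = (1 - 2*t)^(-9/2)
M^(2)(t) = 99/(64*t^6*√(1 - 2*t) - 192*t^5*√(1 - 2*t) + 240*t^4*√(1 - 2*t) - 160*t^3*√(1 - 2*t) + 60*t^2*√(1 - 2*t) - 12*t*√(1 - 2*t) + √(1 - 2*t))

E[X^2] = M^(2)(0) = 99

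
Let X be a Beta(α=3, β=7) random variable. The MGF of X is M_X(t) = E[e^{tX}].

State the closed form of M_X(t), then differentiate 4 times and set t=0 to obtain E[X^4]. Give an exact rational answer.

M_X(t) = ₁F₁(3; 10; t)
dM/dt = 3*₁F₁(4; 11; t)/10
d^2M/dt^2 = 6*₁F₁(5; 12; t)/55
d^3M/dt^3 = ₁F₁(6; 13; t)/22
d^4M/dt^4 = 3*₁F₁(7; 14; t)/143

E[X^4] = d^4M/dt^4 |_{t=0} = 3/143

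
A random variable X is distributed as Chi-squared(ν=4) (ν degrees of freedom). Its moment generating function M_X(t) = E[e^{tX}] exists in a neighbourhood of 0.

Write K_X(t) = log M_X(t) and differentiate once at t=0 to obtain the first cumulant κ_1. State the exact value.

M_X(t) = (1 - 2*t)^(-2)
K_X(t) = log M_X(t) = -2*log(1 - 2*t)
dK/dt = -4/(2*t - 1)

κ_1 = dK/dt |_{t=0} = 4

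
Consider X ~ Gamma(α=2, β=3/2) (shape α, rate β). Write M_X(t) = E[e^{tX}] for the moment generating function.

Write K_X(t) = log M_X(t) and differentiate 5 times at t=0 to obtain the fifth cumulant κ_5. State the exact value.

κ_5 = D^5[K](0) = 512/81

M_X(t) = 9/(4*(3/2 - t)^2)
K_X(t) = log M_X(t) = -2*log(3/2 - t) - 2*log(2) + 2*log(3)
D^5[K](t) = -1536/(32*t^5 - 240*t^4 + 720*t^3 - 1080*t^2 + 810*t - 243)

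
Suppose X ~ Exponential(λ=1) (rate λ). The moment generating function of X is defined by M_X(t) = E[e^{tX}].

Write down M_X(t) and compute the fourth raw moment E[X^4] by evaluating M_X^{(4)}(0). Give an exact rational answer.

E[X^4] = D^4[M](0) = 24

M_X(t) = 1/(1 - t)
D^4[M](t) = -24/(t^5 - 5*t^4 + 10*t^3 - 10*t^2 + 5*t - 1)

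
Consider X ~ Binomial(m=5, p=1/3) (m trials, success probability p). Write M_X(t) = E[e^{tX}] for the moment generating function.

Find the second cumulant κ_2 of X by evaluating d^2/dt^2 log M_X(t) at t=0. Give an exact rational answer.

κ_2 = K′′(0) = 10/9

M_X(t) = (e^(t)/3 + 2/3)^5
K_X(t) = log M_X(t) = 5*log(e^(t)/3 + 2/3)
K′(t) = 5*e^(t)/(e^(t) + 2)
K′′(t) = 10*e^(t)/(e^(2*t) + 4*e^(t) + 4)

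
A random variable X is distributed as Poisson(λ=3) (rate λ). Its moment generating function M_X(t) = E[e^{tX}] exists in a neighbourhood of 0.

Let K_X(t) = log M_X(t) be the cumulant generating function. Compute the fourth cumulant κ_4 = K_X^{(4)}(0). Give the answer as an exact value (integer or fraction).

M_X(t) = e^(3*e^(t) - 3)
K_X(t) = log M_X(t) = 3*e^(t) - 3
K′(t) = 3*e^(t)
K′′(t) = 3*e^(t)
K′′′(t) = 3*e^(t)
K′′′′(t) = 3*e^(t)

κ_4 = K′′′′(0) = 3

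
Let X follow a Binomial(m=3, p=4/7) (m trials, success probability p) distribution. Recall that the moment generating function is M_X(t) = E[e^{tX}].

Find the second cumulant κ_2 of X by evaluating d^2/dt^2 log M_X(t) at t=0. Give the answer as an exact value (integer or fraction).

M_X(t) = (4*e^(t)/7 + 3/7)^3
K_X(t) = log M_X(t) = 3*log(4*e^(t)/7 + 3/7)
dK/dt = 12*e^(t)/(4*e^(t) + 3)
d^2K/dt^2 = 36*e^(t)/(16*e^(2*t) + 24*e^(t) + 9)

κ_2 = d^2K/dt^2 |_{t=0} = 36/49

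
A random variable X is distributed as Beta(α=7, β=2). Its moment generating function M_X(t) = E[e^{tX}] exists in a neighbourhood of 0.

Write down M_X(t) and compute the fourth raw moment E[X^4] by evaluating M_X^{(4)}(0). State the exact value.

E[X^4] = d^4M/dt^4 |_{t=0} = 14/33

M_X(t) = ₁F₁(7; 9; t)
dM/dt = 7*₁F₁(8; 10; t)/9
d^2M/dt^2 = 28*₁F₁(9; 11; t)/45
d^3M/dt^3 = 28*₁F₁(10; 12; t)/55
d^4M/dt^4 = 14*₁F₁(11; 13; t)/33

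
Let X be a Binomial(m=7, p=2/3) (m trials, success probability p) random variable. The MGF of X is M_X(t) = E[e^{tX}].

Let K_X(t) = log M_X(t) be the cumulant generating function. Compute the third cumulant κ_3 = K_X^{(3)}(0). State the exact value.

M_X(t) = (2*e^(t)/3 + 1/3)^7
K_X(t) = log M_X(t) = 7*log(2*e^(t)/3 + 1/3)
dK/dt = 14*e^(t)/(2*e^(t) + 1)
d^2K/dt^2 = 14*e^(t)/(4*e^(2*t) + 4*e^(t) + 1)
d^3K/dt^3 = (-28*e^(2*t) + 14*e^(t))/(8*e^(3*t) + 12*e^(2*t) + 6*e^(t) + 1)

κ_3 = d^3K/dt^3 |_{t=0} = -14/27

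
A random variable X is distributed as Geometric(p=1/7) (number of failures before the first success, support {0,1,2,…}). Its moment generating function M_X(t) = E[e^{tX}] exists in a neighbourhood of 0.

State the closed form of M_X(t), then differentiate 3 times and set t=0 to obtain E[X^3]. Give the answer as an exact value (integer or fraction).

M_X(t) = 1/(7*(1 - 6*e^(t)/7))
D^3[M](t) = (216*e^(3*t) + 1008*e^(2*t) + 294*e^(t))/(1296*e^(4*t) - 6048*e^(3*t) + 10584*e^(2*t) - 8232*e^(t) + 2401)

E[X^3] = D^3[M](0) = 1518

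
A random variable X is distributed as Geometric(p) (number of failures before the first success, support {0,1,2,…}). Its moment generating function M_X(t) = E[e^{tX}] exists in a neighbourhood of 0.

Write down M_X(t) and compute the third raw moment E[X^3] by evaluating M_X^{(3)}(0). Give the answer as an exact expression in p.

M_X(t) = p/(-(1 - p)*e^(t) + 1)
dM/dt = (-p^2*e^(t) + p*e^(t))/(p^2*e^(2*t) - 2*p*e^(2*t) + 2*p*e^(t) + e^(2*t) - 2*e^(t) + 1)

E[X^3] = d^3M/dt^3 |_{t=0} = -1 + 7/p - 12/p^2 + 6/p^3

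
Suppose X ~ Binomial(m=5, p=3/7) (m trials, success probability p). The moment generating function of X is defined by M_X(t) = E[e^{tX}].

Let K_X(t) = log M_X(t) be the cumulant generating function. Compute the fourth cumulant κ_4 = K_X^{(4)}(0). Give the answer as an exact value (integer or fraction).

κ_4 = d^4K/dt^4 |_{t=0} = -1380/2401

M_X(t) = (3*e^(t)/7 + 4/7)^5
K_X(t) = log M_X(t) = 5*log(3*e^(t)/7 + 4/7)
dK/dt = 15*e^(t)/(3*e^(t) + 4)
d^2K/dt^2 = 60*e^(t)/(9*e^(2*t) + 24*e^(t) + 16)
d^3K/dt^3 = (-180*e^(2*t) + 240*e^(t))/(27*e^(3*t) + 108*e^(2*t) + 144*e^(t) + 64)
d^4K/dt^4 = (540*e^(3*t) - 2880*e^(2*t) + 960*e^(t))/(81*e^(4*t) + 432*e^(3*t) + 864*e^(2*t) + 768*e^(t) + 256)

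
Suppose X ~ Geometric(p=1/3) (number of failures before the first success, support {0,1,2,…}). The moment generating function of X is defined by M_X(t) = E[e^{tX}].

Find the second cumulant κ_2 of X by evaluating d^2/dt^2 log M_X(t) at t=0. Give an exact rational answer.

κ_2 = d^2K/dt^2 |_{t=0} = 6

M_X(t) = 1/(3*(1 - 2*e^(t)/3))
K_X(t) = log M_X(t) = -log(1 - 2*e^(t)/3) - log(3)
dK/dt = -2*e^(t)/(2*e^(t) - 3)
d^2K/dt^2 = 6*e^(t)/(4*e^(2*t) - 12*e^(t) + 9)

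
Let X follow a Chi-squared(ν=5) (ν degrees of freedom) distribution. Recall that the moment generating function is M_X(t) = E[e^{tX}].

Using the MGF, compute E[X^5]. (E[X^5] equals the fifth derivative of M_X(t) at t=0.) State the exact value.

M_X(t) = (1 - 2*t)^(-5/2)
M′(t) = -5/(8*t^3*√(1 - 2*t) - 12*t^2*√(1 - 2*t) + 6*t*√(1 - 2*t) - √(1 - 2*t))
M′′(t) = 35/(16*t^4*√(1 - 2*t) - 32*t^3*√(1 - 2*t) + 24*t^2*√(1 - 2*t) - 8*t*√(1 - 2*t) + √(1 - 2*t))
M′′′(t) = -315/(32*t^5*√(1 - 2*t) - 80*t^4*√(1 - 2*t) + 80*t^3*√(1 - 2*t) - 40*t^2*√(1 - 2*t) + 10*t*√(1 - 2*t) - √(1 - 2*t))
M′′′′(t) = 3465/(64*t^6*√(1 - 2*t) - 192*t^5*√(1 - 2*t) + 240*t^4*√(1 - 2*t) - 160*t^3*√(1 - 2*t) + 60*t^2*√(1 - 2*t) - 12*t*√(1 - 2*t) + √(1 - 2*t))

E[X^5] = M′′′′′(0) = 45045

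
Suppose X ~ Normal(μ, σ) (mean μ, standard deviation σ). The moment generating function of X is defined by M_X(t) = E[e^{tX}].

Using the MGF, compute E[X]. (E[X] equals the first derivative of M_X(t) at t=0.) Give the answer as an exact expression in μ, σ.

M_X(t) = e^(μ*t + σ^2*t^2/2)
D[M](t) = μ*e^(μ*t)*e^(σ^2*t^2/2) + σ^2*t*e^(μ*t)*e^(σ^2*t^2/2)

E[X] = D[M](0) = μ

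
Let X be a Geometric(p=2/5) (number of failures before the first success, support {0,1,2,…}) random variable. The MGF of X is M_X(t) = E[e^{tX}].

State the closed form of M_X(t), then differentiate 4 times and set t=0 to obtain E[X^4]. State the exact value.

E[X^4] = M′′′′(0) = 276

M_X(t) = 2/(5*(1 - 3*e^(t)/5))
M′(t) = 6*e^(t)/(9*e^(2*t) - 30*e^(t) + 25)
M′′(t) = (-18*e^(2*t) - 30*e^(t))/(27*e^(3*t) - 135*e^(2*t) + 225*e^(t) - 125)
M′′′(t) = (54*e^(3*t) + 360*e^(2*t) + 150*e^(t))/(81*e^(4*t) - 540*e^(3*t) + 1350*e^(2*t) - 1500*e^(t) + 625)
M′′′′(t) = (-162*e^(4*t) - 2970*e^(3*t) - 4950*e^(2*t) - 750*e^(t))/(243*e^(5*t) - 2025*e^(4*t) + 6750*e^(3*t) - 11250*e^(2*t) + 9375*e^(t) - 3125)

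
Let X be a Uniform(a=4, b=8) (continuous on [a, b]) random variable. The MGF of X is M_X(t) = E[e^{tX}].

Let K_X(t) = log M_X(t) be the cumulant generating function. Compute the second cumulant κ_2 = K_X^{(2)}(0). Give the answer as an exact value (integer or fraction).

M_X(t) = (e^(8*t) - e^(4*t))/(4*t)
K_X(t) = log M_X(t) = -log(t) + log(e^(8*t) - e^(4*t)) - 2*log(2)
D^2[K](t) = (-16*t^2*e^(4*t) + e^(8*t) - 2*e^(4*t) + 1)/(t^2*e^(8*t) - 2*t^2*e^(4*t) + t^2)

κ_2 = D^2[K](0) = 4/3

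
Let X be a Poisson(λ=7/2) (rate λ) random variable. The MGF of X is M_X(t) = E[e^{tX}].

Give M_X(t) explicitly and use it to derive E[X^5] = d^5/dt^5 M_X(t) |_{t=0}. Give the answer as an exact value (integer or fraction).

E[X^5] = M′′′′′(0) = 105119/32

M_X(t) = e^(7*e^(t)/2 - 7/2)
M′(t) = 7*e^(-7/2)*e^(t)*e^(7*e^(t)/2)/2
M′′(t) = (49*e^(2*t)*e^(7*e^(t)/2) + 14*e^(t)*e^(7*e^(t)/2))*e^(-7/2)/4
M′′′(t) = (343*e^(3*t)*e^(7*e^(t)/2) + 294*e^(2*t)*e^(7*e^(t)/2) + 28*e^(t)*e^(7*e^(t)/2))*e^(-7/2)/8
M′′′′(t) = (2401*e^(4*t)*e^(7*e^(t)/2) + 4116*e^(3*t)*e^(7*e^(t)/2) + 1372*e^(2*t)*e^(7*e^(t)/2) + 56*e^(t)*e^(7*e^(t)/2))*e^(-7/2)/16
M′′′′′(t) = (16807*e^(5*t)*e^(7*e^(t)/2) + 48020*e^(4*t)*e^(7*e^(t)/2) + 34300*e^(3*t)*e^(7*e^(t)/2) + 5880*e^(2*t)*e^(7*e^(t)/2) + 112*e^(t)*e^(7*e^(t)/2))*e^(-7/2)/32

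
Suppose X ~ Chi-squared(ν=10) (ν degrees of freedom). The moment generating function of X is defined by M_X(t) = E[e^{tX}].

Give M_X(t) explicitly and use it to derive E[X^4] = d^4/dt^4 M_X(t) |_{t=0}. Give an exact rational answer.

E[X^4] = D^4[M](0) = 26880

M_X(t) = (1 - 2*t)^(-5)
D^4[M](t) = -26880/(512*t^9 - 2304*t^8 + 4608*t^7 - 5376*t^6 + 4032*t^5 - 2016*t^4 + 672*t^3 - 144*t^2 + 18*t - 1)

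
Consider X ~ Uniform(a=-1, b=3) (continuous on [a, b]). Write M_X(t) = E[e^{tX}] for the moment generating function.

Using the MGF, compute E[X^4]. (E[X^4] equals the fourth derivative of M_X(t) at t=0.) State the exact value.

E[X^4] = D^4[M](0) = 61/5

M_X(t) = (e^(3*t) - e^(-t))/(4*t)
D^4[M](t) = (81*t^4*e^(4*t) - t^4 - 108*t^3*e^(4*t) - 4*t^3 + 108*t^2*e^(4*t) - 12*t^2 - 72*t*e^(4*t) - 24*t + 24*e^(4*t) - 24)*e^(-t)/(4*t^5)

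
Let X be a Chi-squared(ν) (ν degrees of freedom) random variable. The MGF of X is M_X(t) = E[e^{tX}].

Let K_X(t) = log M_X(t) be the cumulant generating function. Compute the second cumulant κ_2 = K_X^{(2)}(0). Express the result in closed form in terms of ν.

κ_2 = K′′(0) = 2*ν

M_X(t) = (1 - 2*t)^(-ν/2)
K_X(t) = log M_X(t) = -ν*log(1 - 2*t)/2
K′(t) = -ν/(2*t - 1)
K′′(t) = 2*ν/(4*t^2 - 4*t + 1)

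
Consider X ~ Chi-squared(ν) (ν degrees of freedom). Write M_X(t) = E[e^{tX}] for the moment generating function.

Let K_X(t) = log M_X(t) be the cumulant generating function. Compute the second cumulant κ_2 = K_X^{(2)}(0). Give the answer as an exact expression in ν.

M_X(t) = (1 - 2*t)^(-ν/2)
K_X(t) = log M_X(t) = -ν*log(1 - 2*t)/2
K′(t) = -ν/(2*t - 1)
K′′(t) = 2*ν/(4*t^2 - 4*t + 1)

κ_2 = K′′(0) = 2*ν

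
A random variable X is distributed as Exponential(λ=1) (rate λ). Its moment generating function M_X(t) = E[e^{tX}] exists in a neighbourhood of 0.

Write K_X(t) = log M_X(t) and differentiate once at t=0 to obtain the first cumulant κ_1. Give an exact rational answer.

M_X(t) = 1/(1 - t)
K_X(t) = log M_X(t) = -log(1 - t)
dK/dt = -1/(t - 1)

κ_1 = dK/dt |_{t=0} = 1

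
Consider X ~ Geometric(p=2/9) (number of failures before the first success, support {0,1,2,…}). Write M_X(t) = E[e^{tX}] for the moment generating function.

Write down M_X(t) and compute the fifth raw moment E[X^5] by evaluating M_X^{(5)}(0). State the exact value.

M_X(t) = 2/(9*(1 - 7*e^(t)/9))

E[X^5] = D^5[M](0) = 211687/2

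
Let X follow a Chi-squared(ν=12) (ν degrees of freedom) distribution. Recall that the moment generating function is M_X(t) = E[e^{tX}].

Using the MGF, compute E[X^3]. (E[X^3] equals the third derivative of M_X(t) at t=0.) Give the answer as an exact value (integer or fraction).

E[X^3] = M′′′(0) = 2688

M_X(t) = (1 - 2*t)^(-6)
M′(t) = -12/(128*t^7 - 448*t^6 + 672*t^5 - 560*t^4 + 280*t^3 - 84*t^2 + 14*t - 1)
M′′(t) = 168/(256*t^8 - 1024*t^7 + 1792*t^6 - 1792*t^5 + 1120*t^4 - 448*t^3 + 112*t^2 - 16*t + 1)
M′′′(t) = -2688/(512*t^9 - 2304*t^8 + 4608*t^7 - 5376*t^6 + 4032*t^5 - 2016*t^4 + 672*t^3 - 144*t^2 + 18*t - 1)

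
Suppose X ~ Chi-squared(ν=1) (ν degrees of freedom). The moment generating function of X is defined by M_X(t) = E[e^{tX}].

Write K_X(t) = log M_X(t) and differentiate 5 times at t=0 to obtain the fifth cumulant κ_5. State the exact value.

κ_5 = d^5K/dt^5 |_{t=0} = 384

M_X(t) = 1/√(1 - 2*t)
K_X(t) = log M_X(t) = -log(1 - 2*t)/2
dK/dt = -1/(2*t - 1)
d^2K/dt^2 = 2/(4*t^2 - 4*t + 1)
d^3K/dt^3 = -8/(8*t^3 - 12*t^2 + 6*t - 1)
d^4K/dt^4 = 48/(16*t^4 - 32*t^3 + 24*t^2 - 8*t + 1)
d^5K/dt^5 = -384/(32*t^5 - 80*t^4 + 80*t^3 - 40*t^2 + 10*t - 1)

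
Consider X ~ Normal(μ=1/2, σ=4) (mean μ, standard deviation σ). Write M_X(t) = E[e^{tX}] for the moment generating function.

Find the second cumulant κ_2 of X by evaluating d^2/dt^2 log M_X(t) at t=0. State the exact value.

κ_2 = d^2K/dt^2 |_{t=0} = 16

M_X(t) = e^(8*t^2 + t/2)
K_X(t) = log M_X(t) = 8*t^2 + t/2
dK/dt = 16*t + 1/2
d^2K/dt^2 = 16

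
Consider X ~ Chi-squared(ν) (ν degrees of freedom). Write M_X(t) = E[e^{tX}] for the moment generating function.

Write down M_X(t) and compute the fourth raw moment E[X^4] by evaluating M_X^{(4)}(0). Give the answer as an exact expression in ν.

M_X(t) = (1 - 2*t)^(-ν/2)
M′(t) = -ν/(2*t*(1 - 2*t)^(ν/2) - (1 - 2*t)^(ν/2))
M′′(t) = (ν^2 + 2*ν)/(4*t^2*(1 - 2*t)^(ν/2) - 4*t*(1 - 2*t)^(ν/2) + (1 - 2*t)^(ν/2))
M′′′(t) = (-ν^3 - 6*ν^2 - 8*ν)/(8*t^3*(1 - 2*t)^(ν/2) - 12*t^2*(1 - 2*t)^(ν/2) + 6*t*(1 - 2*t)^(ν/2) - (1 - 2*t)^(ν/2))
M′′′′(t) = (ν^4 + 12*ν^3 + 44*ν^2 + 48*ν)/(16*t^4*(1 - 2*t)^(ν/2) - 32*t^3*(1 - 2*t)^(ν/2) + 24*t^2*(1 - 2*t)^(ν/2) - 8*t*(1 - 2*t)^(ν/2) + (1 - 2*t)^(ν/2))

E[X^4] = M′′′′(0) = ν*(ν^3 + 12*ν^2 + 44*ν + 48)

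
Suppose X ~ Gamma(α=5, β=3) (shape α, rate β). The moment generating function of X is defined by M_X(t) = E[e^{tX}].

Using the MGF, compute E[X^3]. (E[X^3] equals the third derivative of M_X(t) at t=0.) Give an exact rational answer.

M_X(t) = 243/(3 - t)^5
dM/dt = 1215/(t^6 - 18*t^5 + 135*t^4 - 540*t^3 + 1215*t^2 - 1458*t + 729)
d^2M/dt^2 = -7290/(t^7 - 21*t^6 + 189*t^5 - 945*t^4 + 2835*t^3 - 5103*t^2 + 5103*t - 2187)
d^3M/dt^3 = 51030/(t^8 - 24*t^7 + 252*t^6 - 1512*t^5 + 5670*t^4 - 13608*t^3 + 20412*t^2 - 17496*t + 6561)

E[X^3] = d^3M/dt^3 |_{t=0} = 70/9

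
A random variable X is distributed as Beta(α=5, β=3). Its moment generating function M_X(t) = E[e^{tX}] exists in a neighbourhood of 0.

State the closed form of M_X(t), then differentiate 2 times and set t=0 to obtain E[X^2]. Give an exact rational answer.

E[X^2] = M^(2)(0) = 5/12

M_X(t) = ₁F₁(5; 8; t)
M^(2)(t) = 5*₁F₁(7; 10; t)/12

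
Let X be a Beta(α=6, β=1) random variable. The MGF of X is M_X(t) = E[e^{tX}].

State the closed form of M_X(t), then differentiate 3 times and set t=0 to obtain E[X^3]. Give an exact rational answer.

E[X^3] = M^(3)(0) = 2/3

M_X(t) = ₁F₁(6; 7; t)
M^(3)(t) = 2*₁F₁(9; 10; t)/3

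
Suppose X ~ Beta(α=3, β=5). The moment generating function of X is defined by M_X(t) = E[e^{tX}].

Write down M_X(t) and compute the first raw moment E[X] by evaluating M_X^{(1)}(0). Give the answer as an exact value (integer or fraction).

M_X(t) = ₁F₁(3; 8; t)
M′(t) = 3*₁F₁(4; 9; t)/8

E[X] = M′(0) = 3/8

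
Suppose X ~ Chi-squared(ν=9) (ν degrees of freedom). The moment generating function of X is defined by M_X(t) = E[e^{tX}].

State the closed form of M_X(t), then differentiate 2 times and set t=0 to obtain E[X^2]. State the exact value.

M_X(t) = (1 - 2*t)^(-9/2)
D^2[M](t) = 99/(64*t^6*√(1 - 2*t) - 192*t^5*√(1 - 2*t) + 240*t^4*√(1 - 2*t) - 160*t^3*√(1 - 2*t) + 60*t^2*√(1 - 2*t) - 12*t*√(1 - 2*t) + √(1 - 2*t))

E[X^2] = D^2[M](0) = 99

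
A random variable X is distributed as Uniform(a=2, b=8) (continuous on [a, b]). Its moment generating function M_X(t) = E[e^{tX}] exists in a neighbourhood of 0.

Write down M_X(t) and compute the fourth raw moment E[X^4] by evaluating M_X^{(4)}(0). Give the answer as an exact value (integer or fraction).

E[X^4] = D^4[M](0) = 5456/5

M_X(t) = (e^(8*t) - e^(2*t))/(6*t)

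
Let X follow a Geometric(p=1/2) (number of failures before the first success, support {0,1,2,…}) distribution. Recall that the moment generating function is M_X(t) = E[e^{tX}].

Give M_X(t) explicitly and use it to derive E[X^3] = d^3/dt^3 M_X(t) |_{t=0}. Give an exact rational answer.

E[X^3] = d^3M/dt^3 |_{t=0} = 13

M_X(t) = 1/(2*(1 - e^(t)/2))
dM/dt = e^(t)/(e^(2*t) - 4*e^(t) + 4)
d^2M/dt^2 = (-e^(2*t) - 2*e^(t))/(e^(3*t) - 6*e^(2*t) + 12*e^(t) - 8)
d^3M/dt^3 = (e^(3*t) + 8*e^(2*t) + 4*e^(t))/(e^(4*t) - 8*e^(3*t) + 24*e^(2*t) - 32*e^(t) + 16)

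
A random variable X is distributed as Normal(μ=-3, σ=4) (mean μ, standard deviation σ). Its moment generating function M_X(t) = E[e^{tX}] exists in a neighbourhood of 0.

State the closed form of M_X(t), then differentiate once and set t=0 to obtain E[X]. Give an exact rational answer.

M_X(t) = e^(8*t^2 - 3*t)
dM/dt = 16*t*e^(-3*t)*e^(8*t^2) - 3*e^(-3*t)*e^(8*t^2)

E[X] = dM/dt |_{t=0} = -3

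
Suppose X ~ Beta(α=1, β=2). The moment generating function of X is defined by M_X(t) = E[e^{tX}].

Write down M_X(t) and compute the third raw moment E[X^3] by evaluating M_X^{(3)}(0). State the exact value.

E[X^3] = M′′′(0) = 1/10

M_X(t) = ₁F₁(1; 3; t)
M′(t) = ₁F₁(2; 4; t)/3
M′′(t) = ₁F₁(3; 5; t)/6
M′′′(t) = ₁F₁(4; 6; t)/10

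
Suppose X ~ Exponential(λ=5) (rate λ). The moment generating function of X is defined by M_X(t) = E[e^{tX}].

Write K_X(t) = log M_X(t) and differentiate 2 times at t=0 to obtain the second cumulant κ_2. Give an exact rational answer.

M_X(t) = 5/(5 - t)
K_X(t) = log M_X(t) = -log(5 - t) + log(5)
K^(2)(t) = 1/(t^2 - 10*t + 25)

κ_2 = K^(2)(0) = 1/25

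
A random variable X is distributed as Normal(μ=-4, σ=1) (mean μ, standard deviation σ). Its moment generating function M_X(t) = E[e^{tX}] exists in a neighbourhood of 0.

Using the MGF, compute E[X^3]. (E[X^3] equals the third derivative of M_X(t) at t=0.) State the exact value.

E[X^3] = M^(3)(0) = -76

M_X(t) = e^(t^2/2 - 4*t)
M^(3)(t) = (t^3*e^(t^2/2) - 12*t^2*e^(t^2/2) + 51*t*e^(t^2/2) - 76*e^(t^2/2))*e^(-4*t)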